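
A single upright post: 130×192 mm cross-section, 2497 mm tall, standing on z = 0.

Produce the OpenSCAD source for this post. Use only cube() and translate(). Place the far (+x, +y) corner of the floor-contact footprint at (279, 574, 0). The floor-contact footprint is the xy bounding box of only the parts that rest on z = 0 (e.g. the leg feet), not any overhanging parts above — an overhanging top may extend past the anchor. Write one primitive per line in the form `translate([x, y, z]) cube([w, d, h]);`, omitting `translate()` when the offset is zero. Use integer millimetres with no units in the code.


translate([149, 382, 0]) cube([130, 192, 2497]);


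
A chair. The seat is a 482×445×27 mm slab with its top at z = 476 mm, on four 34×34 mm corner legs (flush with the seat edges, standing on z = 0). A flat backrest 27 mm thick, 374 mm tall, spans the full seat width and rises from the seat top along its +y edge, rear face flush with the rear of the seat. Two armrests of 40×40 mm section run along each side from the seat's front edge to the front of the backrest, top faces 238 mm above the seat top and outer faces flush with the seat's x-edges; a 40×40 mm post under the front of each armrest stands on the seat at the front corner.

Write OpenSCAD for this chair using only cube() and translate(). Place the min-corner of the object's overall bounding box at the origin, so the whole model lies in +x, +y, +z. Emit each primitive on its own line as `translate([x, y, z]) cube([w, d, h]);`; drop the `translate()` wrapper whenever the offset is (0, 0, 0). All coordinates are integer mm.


translate([0, 0, 449]) cube([482, 445, 27]);
cube([34, 34, 449]);
translate([448, 0, 0]) cube([34, 34, 449]);
translate([0, 411, 0]) cube([34, 34, 449]);
translate([448, 411, 0]) cube([34, 34, 449]);
translate([0, 418, 476]) cube([482, 27, 374]);
translate([0, 0, 674]) cube([40, 418, 40]);
translate([442, 0, 674]) cube([40, 418, 40]);
translate([0, 0, 476]) cube([40, 40, 198]);
translate([442, 0, 476]) cube([40, 40, 198]);


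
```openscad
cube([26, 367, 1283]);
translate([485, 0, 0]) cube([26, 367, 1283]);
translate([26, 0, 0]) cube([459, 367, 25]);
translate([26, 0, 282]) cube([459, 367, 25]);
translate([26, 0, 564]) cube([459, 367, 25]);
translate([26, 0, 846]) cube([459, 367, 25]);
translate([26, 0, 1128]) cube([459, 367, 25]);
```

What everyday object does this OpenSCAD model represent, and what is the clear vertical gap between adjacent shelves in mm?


A bookshelf. The clear shelf gap is 257 mm.

Two tall side panels with 5 horizontal boards between them — a bookshelf. The first two shelf undersides are at z = 0 and z = 282; with shelf thickness 25, the clear gap is 282 − 0 − 25 = 257 mm.


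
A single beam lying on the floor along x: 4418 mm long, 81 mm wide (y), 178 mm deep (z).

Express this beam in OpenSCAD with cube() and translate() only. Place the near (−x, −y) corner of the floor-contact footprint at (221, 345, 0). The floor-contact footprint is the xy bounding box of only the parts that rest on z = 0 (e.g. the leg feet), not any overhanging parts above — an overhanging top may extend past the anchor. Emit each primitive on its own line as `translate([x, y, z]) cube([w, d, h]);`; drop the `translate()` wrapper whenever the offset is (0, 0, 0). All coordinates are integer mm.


translate([221, 345, 0]) cube([4418, 81, 178]);


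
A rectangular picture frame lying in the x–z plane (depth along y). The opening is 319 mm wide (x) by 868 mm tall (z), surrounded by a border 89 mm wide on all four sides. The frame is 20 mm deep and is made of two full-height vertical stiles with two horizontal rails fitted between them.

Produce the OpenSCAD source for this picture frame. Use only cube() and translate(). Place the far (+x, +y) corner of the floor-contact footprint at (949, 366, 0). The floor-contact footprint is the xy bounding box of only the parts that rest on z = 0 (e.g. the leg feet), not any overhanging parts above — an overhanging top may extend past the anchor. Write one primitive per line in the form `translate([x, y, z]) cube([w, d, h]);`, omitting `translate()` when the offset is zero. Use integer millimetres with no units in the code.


translate([452, 346, 0]) cube([89, 20, 1046]);
translate([860, 346, 0]) cube([89, 20, 1046]);
translate([541, 346, 0]) cube([319, 20, 89]);
translate([541, 346, 957]) cube([319, 20, 89]);


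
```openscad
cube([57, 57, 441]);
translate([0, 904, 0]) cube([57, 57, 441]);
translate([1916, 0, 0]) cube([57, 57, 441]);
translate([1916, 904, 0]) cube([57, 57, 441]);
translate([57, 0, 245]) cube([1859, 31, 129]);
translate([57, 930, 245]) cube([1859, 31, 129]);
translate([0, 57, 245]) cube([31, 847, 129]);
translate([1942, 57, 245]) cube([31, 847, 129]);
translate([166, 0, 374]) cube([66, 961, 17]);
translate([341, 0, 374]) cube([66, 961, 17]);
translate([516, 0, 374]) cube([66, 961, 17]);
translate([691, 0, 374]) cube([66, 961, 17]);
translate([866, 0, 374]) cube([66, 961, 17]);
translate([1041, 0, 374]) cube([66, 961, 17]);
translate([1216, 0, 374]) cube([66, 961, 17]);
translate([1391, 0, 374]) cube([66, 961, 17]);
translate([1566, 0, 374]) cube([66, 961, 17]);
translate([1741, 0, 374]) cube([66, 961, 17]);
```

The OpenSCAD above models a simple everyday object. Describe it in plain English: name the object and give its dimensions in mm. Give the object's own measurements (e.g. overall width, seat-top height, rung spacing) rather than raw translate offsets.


A bed frame 1973 mm long (x) by 961 mm wide (y). Four 57×57 mm corner posts, 441 mm tall, at the corners of the footprint. Four rails of 31 mm thickness and 129 mm height run between adjacent posts with their undersides at z = 245 mm, their outer faces flush with the outside of the frame (the two x-running rails run between the posts' inner faces; the two y-running rails run between the posts' inner faces). 10 slats, each 66 mm wide (x) and 17 mm thick, lie across the top of the two x-running rails, running the full 961 mm width of the frame in y; along x they sit between the end posts with a 109 mm gap after the −x posts and between neighbouring slats and before the +x posts.


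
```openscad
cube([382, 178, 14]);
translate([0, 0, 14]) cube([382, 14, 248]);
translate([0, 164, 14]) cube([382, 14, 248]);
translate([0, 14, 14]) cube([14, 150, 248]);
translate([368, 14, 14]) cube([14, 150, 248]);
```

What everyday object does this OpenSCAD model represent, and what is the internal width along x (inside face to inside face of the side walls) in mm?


An open box. The internal width is 354 mm.

A 382×178 base slab with four walls standing on it — an open box. The base is 382 mm wide and the walls are 14 mm thick, so the internal width is 382 − 2 × 14 = 354 mm.


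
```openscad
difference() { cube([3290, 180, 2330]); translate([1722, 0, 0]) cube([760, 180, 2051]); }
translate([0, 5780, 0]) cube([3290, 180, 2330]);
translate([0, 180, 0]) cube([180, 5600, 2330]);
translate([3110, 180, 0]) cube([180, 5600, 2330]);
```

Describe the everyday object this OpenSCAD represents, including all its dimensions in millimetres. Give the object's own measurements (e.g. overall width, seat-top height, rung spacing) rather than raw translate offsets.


A single room: four walls, each 2330 mm tall and 180 mm thick, enclosing an outside footprint 3290×5960 mm (x × y), no floor or roof. The front and back walls (−y and +y sides) run the full x-width; the side walls fit between their inner faces. A door opening 760 mm wide and 2051 mm tall is cut through the front wall from the floor up, its −x edge 1722 mm from the wall's −x end.


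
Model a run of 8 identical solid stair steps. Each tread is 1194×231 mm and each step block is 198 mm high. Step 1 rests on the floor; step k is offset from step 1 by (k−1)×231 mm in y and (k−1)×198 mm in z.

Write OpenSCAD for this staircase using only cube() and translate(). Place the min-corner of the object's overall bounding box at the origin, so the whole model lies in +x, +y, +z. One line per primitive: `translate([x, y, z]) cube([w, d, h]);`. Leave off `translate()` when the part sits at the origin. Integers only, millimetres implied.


cube([1194, 231, 198]);
translate([0, 231, 198]) cube([1194, 231, 198]);
translate([0, 462, 396]) cube([1194, 231, 198]);
translate([0, 693, 594]) cube([1194, 231, 198]);
translate([0, 924, 792]) cube([1194, 231, 198]);
translate([0, 1155, 990]) cube([1194, 231, 198]);
translate([0, 1386, 1188]) cube([1194, 231, 198]);
translate([0, 1617, 1386]) cube([1194, 231, 198]);


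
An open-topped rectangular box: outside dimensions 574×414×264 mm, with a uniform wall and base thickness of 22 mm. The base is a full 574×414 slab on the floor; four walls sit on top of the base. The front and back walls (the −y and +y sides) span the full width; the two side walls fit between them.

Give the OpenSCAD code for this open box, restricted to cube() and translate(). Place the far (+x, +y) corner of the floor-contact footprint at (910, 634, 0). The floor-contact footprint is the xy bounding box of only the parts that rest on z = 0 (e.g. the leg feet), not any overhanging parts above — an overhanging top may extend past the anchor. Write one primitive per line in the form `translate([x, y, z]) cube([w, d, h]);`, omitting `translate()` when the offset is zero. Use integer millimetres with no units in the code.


translate([336, 220, 0]) cube([574, 414, 22]);
translate([336, 220, 22]) cube([574, 22, 242]);
translate([336, 612, 22]) cube([574, 22, 242]);
translate([336, 242, 22]) cube([22, 370, 242]);
translate([888, 242, 22]) cube([22, 370, 242]);


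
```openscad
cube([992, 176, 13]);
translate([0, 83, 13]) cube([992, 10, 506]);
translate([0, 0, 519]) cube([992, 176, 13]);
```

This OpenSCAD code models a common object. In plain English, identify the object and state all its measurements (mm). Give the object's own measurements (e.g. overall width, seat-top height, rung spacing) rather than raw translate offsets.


An I-beam lying along x, 992 mm long. Overall section height 532 mm. Two flanges 176 mm wide (y) and 13 mm thick, one on the floor and one at the top; a web 10 mm thick runs between them, centred on the flange width.


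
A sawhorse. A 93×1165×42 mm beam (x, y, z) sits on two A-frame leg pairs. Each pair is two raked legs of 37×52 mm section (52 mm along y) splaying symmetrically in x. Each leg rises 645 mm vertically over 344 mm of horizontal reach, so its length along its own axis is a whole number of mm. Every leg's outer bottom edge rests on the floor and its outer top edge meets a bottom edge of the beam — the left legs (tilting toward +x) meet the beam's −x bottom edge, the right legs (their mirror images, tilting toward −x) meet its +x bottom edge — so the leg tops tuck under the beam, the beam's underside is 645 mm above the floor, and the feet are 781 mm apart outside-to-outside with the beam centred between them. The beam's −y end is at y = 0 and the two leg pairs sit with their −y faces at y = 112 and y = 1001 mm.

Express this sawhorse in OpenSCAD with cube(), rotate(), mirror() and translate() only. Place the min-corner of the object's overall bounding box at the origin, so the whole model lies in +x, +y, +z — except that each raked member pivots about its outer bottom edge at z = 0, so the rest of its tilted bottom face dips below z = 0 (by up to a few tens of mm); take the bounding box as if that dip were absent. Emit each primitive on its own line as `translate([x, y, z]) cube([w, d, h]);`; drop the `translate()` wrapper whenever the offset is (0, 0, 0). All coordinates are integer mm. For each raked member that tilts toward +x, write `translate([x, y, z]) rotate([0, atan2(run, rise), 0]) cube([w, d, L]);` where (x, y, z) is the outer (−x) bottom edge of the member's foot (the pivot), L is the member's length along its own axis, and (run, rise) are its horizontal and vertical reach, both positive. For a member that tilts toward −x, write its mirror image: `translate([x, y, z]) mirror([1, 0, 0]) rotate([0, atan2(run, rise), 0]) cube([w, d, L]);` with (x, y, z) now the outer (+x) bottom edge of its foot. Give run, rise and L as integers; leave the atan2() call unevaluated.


translate([344, 0, 645]) cube([93, 1165, 42]);
translate([0, 112, 0]) rotate([0, atan2(344, 645), 0]) cube([37, 52, 731]);
translate([781, 112, 0]) mirror([1, 0, 0]) rotate([0, atan2(344, 645), 0]) cube([37, 52, 731]);
translate([0, 1001, 0]) rotate([0, atan2(344, 645), 0]) cube([37, 52, 731]);
translate([781, 1001, 0]) mirror([1, 0, 0]) rotate([0, atan2(344, 645), 0]) cube([37, 52, 731]);


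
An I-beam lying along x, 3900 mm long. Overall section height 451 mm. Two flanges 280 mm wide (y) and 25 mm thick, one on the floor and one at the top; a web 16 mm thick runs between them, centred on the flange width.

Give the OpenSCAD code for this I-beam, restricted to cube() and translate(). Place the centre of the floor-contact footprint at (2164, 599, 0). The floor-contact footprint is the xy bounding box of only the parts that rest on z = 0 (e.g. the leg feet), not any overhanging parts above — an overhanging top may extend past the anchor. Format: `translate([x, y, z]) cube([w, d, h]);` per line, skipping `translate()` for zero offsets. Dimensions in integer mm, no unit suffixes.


translate([214, 459, 0]) cube([3900, 280, 25]);
translate([214, 591, 25]) cube([3900, 16, 401]);
translate([214, 459, 426]) cube([3900, 280, 25]);


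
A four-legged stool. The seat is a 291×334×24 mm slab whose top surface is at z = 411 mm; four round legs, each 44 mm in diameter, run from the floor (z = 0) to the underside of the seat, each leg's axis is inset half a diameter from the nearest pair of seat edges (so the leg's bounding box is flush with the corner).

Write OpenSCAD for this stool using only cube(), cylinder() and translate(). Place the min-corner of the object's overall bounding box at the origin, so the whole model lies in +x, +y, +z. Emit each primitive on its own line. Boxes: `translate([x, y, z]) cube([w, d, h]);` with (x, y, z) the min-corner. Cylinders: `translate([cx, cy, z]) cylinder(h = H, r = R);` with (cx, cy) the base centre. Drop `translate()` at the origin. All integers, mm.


translate([0, 0, 387]) cube([291, 334, 24]);
translate([22, 22, 0]) cylinder(h = 387, r = 22);
translate([269, 22, 0]) cylinder(h = 387, r = 22);
translate([22, 312, 0]) cylinder(h = 387, r = 22);
translate([269, 312, 0]) cylinder(h = 387, r = 22);


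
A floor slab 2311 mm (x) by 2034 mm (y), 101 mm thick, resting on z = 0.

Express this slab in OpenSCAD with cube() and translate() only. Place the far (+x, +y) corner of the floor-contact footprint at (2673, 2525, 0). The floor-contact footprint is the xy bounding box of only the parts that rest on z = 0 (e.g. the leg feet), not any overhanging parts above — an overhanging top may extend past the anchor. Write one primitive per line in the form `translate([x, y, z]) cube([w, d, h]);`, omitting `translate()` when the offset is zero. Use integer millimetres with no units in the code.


translate([362, 491, 0]) cube([2311, 2034, 101]);


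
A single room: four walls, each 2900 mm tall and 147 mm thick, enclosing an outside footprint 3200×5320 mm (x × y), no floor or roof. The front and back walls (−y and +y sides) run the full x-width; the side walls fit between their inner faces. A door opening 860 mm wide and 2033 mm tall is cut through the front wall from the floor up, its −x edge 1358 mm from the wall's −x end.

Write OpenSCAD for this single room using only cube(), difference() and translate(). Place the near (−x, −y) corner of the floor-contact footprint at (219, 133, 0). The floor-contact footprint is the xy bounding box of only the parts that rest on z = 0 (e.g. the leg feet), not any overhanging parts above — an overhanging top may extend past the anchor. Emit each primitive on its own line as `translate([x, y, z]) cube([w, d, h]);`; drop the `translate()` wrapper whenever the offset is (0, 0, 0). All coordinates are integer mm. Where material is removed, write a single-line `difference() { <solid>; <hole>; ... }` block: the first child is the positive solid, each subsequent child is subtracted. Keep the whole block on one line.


difference() { translate([219, 133, 0]) cube([3200, 147, 2900]); translate([1577, 133, 0]) cube([860, 147, 2033]); }
translate([219, 5306, 0]) cube([3200, 147, 2900]);
translate([219, 280, 0]) cube([147, 5026, 2900]);
translate([3272, 280, 0]) cube([147, 5026, 2900]);


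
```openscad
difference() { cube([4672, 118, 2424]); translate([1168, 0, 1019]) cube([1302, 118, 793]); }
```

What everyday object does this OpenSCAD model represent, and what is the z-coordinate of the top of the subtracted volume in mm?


A wall with a window opening. The window head height is 1812 mm.

A wall with a rectangular opening subtracted — a window. Sill at z = 1019, opening 793 mm tall, so the head is at 1019 + 793 = 1812 mm.


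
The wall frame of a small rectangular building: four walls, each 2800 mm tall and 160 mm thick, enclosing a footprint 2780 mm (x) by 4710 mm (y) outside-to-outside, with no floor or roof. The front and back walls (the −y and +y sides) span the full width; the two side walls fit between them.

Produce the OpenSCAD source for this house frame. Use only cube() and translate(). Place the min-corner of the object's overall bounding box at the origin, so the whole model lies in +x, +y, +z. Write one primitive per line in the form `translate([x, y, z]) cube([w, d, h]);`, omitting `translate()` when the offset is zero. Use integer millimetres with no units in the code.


cube([2780, 160, 2800]);
translate([0, 4550, 0]) cube([2780, 160, 2800]);
translate([0, 160, 0]) cube([160, 4390, 2800]);
translate([2620, 160, 0]) cube([160, 4390, 2800]);


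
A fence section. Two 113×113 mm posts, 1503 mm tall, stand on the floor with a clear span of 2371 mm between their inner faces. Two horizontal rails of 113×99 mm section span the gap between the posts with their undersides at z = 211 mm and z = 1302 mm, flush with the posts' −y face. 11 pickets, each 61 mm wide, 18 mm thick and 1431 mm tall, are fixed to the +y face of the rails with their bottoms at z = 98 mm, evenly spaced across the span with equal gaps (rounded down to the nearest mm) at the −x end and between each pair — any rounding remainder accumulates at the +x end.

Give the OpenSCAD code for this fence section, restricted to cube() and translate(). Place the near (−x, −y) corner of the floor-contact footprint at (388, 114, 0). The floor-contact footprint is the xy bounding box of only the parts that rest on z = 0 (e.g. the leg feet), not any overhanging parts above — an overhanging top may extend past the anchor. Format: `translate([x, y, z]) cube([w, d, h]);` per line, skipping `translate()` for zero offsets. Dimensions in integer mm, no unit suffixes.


translate([388, 114, 0]) cube([113, 113, 1503]);
translate([2872, 114, 0]) cube([113, 113, 1503]);
translate([501, 114, 211]) cube([2371, 113, 99]);
translate([501, 114, 1302]) cube([2371, 113, 99]);
translate([642, 227, 98]) cube([61, 18, 1431]);
translate([844, 227, 98]) cube([61, 18, 1431]);
translate([1046, 227, 98]) cube([61, 18, 1431]);
translate([1248, 227, 98]) cube([61, 18, 1431]);
translate([1450, 227, 98]) cube([61, 18, 1431]);
translate([1652, 227, 98]) cube([61, 18, 1431]);
translate([1854, 227, 98]) cube([61, 18, 1431]);
translate([2056, 227, 98]) cube([61, 18, 1431]);
translate([2258, 227, 98]) cube([61, 18, 1431]);
translate([2460, 227, 98]) cube([61, 18, 1431]);
translate([2662, 227, 98]) cube([61, 18, 1431]);


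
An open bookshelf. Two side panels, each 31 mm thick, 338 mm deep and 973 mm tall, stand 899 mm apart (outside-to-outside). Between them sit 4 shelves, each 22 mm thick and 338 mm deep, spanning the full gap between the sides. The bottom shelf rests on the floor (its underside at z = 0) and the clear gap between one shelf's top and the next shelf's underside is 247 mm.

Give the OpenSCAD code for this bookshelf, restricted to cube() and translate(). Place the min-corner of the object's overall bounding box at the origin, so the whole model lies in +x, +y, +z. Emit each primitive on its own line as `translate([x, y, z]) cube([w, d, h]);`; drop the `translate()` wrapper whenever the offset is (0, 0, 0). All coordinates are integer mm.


cube([31, 338, 973]);
translate([868, 0, 0]) cube([31, 338, 973]);
translate([31, 0, 0]) cube([837, 338, 22]);
translate([31, 0, 269]) cube([837, 338, 22]);
translate([31, 0, 538]) cube([837, 338, 22]);
translate([31, 0, 807]) cube([837, 338, 22]);


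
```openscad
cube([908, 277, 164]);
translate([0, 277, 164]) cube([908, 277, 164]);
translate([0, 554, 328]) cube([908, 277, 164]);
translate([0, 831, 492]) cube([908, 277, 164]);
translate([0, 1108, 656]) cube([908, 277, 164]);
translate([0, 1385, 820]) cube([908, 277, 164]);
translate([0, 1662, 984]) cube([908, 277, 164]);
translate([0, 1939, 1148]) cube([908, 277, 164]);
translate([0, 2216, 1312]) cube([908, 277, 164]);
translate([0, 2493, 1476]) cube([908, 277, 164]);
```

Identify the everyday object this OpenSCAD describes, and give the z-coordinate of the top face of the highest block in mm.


A staircase. The total rise is 1640 mm.

10 identical blocks, each offset up and back from the previous — a staircase. Each step is 164 mm tall and there are 10 of them, so the total rise is 10 × 164 = 1640 mm.


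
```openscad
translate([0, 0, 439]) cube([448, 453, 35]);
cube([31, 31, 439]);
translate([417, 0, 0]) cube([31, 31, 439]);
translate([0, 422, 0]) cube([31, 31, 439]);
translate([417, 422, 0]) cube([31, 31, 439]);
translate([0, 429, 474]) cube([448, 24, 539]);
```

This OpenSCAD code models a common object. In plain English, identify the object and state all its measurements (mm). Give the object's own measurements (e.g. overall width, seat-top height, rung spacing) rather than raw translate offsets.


A chair. The seat is a 448×453×35 mm slab with its top at z = 474 mm, on four 31×31 mm corner legs (flush with the seat edges, standing on z = 0). A flat backrest 24 mm thick, 539 mm tall, spans the full seat width and rises from the seat top along its +y edge, rear face flush with the rear of the seat.


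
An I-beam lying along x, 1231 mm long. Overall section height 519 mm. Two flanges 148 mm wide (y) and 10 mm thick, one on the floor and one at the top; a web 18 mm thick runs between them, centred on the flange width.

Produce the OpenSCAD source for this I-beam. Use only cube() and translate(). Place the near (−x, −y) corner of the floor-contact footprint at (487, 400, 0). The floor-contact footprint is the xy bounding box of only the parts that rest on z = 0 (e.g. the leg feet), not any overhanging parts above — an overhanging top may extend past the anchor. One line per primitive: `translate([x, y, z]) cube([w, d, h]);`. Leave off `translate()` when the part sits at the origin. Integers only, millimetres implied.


translate([487, 400, 0]) cube([1231, 148, 10]);
translate([487, 465, 10]) cube([1231, 18, 499]);
translate([487, 400, 509]) cube([1231, 148, 10]);


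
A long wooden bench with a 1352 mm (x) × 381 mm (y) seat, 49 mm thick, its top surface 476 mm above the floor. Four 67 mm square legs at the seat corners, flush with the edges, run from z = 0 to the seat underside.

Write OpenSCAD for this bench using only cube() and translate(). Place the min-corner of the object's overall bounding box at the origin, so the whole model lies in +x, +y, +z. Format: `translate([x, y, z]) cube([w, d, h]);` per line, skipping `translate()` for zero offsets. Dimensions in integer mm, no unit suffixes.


translate([0, 0, 427]) cube([1352, 381, 49]);
cube([67, 67, 427]);
translate([0, 314, 0]) cube([67, 67, 427]);
translate([1285, 0, 0]) cube([67, 67, 427]);
translate([1285, 314, 0]) cube([67, 67, 427]);


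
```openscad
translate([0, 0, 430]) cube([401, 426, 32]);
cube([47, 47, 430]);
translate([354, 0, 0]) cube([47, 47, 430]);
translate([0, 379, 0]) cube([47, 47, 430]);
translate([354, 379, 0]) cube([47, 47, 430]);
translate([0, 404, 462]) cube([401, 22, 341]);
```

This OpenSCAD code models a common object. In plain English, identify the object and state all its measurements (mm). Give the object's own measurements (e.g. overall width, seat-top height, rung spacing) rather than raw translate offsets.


A chair. The seat is a 401×426×32 mm slab with its top at z = 462 mm, on four 47×47 mm corner legs (flush with the seat edges, standing on z = 0). A flat backrest 22 mm thick, 341 mm tall, spans the full seat width and rises from the seat top along its +y edge, rear face flush with the rear of the seat.


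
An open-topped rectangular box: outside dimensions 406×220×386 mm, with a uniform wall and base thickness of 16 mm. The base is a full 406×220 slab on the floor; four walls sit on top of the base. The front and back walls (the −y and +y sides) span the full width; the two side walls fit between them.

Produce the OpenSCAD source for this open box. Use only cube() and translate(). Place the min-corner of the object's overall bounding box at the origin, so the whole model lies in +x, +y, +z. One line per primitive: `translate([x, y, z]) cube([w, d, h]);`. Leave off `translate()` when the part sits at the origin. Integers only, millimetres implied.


cube([406, 220, 16]);
translate([0, 0, 16]) cube([406, 16, 370]);
translate([0, 204, 16]) cube([406, 16, 370]);
translate([0, 16, 16]) cube([16, 188, 370]);
translate([390, 16, 16]) cube([16, 188, 370]);


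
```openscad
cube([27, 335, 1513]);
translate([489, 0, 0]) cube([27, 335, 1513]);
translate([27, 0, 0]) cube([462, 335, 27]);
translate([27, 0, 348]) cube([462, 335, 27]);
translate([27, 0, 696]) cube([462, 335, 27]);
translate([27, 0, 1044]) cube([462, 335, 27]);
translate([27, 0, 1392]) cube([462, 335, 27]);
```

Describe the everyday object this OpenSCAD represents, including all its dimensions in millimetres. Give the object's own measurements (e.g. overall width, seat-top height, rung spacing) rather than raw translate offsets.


An open bookshelf. Two side panels, each 27 mm thick, 335 mm deep and 1513 mm tall, stand 516 mm apart (outside-to-outside). Between them sit 5 shelves, each 27 mm thick and 335 mm deep, spanning the full gap between the sides. The bottom shelf rests on the floor (its underside at z = 0) and the clear gap between one shelf's top and the next shelf's underside is 321 mm.


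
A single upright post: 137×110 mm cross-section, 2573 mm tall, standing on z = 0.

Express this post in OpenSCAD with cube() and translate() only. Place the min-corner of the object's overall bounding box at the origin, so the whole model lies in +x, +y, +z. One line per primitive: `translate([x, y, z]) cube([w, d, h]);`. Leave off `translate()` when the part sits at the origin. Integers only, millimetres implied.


cube([137, 110, 2573]);


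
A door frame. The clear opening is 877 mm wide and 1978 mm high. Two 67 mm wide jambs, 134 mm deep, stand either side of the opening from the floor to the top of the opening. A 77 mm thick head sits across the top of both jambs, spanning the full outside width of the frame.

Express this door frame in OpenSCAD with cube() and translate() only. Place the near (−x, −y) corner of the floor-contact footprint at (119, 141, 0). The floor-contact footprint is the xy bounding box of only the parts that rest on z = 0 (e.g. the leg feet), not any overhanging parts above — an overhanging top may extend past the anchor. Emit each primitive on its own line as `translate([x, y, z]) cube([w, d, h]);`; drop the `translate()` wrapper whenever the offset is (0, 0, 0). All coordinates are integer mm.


translate([119, 141, 0]) cube([67, 134, 1978]);
translate([1063, 141, 0]) cube([67, 134, 1978]);
translate([119, 141, 1978]) cube([1011, 134, 77]);


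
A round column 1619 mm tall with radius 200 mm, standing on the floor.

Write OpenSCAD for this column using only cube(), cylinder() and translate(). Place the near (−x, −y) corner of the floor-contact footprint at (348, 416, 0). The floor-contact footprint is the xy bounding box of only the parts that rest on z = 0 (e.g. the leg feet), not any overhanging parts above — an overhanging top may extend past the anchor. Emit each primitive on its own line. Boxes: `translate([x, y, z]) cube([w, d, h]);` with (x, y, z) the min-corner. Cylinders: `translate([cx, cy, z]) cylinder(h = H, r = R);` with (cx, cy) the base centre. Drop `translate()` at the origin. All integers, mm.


translate([548, 616, 0]) cylinder(h = 1619, r = 200);


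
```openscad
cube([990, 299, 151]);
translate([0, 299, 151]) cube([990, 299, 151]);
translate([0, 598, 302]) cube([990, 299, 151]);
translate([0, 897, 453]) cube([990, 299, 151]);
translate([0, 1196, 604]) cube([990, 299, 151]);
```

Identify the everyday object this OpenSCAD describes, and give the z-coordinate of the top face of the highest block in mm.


A staircase. The total rise is 755 mm.

5 identical blocks, each offset up and back from the previous — a staircase. Each step is 151 mm tall and there are 5 of them, so the total rise is 5 × 151 = 755 mm.


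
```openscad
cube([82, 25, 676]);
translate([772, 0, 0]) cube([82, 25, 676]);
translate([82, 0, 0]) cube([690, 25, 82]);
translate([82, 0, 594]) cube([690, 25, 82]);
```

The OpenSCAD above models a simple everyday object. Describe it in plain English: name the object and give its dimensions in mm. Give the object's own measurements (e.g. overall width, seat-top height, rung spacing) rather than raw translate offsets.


A rectangular picture frame lying in the x–z plane (depth along y). The opening is 690 mm wide (x) by 512 mm tall (z), surrounded by a border 82 mm wide on all four sides. The frame is 25 mm deep and is made of two full-height vertical stiles with two horizontal rails fitted between them.


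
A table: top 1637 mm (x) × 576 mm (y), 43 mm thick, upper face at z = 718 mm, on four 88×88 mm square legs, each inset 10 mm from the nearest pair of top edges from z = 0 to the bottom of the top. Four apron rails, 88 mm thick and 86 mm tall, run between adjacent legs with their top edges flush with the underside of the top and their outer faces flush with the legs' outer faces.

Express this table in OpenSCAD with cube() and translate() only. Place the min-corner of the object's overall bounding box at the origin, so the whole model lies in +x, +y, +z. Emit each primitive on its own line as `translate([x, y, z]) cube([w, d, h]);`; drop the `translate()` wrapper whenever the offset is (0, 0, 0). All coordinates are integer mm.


// leg_h = 718 - 43 = 675
// apron z = 675 - 86 = 589
translate([0, 0, 675]) cube([1637, 576, 43]);
translate([10, 10, 0]) cube([88, 88, 675]);
translate([1539, 10, 0]) cube([88, 88, 675]);
translate([10, 478, 0]) cube([88, 88, 675]);
translate([1539, 478, 0]) cube([88, 88, 675]);
translate([98, 10, 589]) cube([1441, 88, 86]);
translate([98, 478, 589]) cube([1441, 88, 86]);
translate([10, 98, 589]) cube([88, 380, 86]);
translate([1539, 98, 589]) cube([88, 380, 86]);


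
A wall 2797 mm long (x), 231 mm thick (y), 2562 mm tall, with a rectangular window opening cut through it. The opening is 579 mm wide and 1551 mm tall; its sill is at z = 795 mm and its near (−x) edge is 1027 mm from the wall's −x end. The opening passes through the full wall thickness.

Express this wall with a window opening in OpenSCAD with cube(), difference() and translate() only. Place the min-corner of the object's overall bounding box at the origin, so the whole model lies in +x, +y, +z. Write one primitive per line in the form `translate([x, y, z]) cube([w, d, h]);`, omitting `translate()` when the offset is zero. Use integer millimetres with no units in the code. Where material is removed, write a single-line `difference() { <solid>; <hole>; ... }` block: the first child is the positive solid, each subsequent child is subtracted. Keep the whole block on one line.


difference() { cube([2797, 231, 2562]); translate([1027, 0, 795]) cube([579, 231, 1551]); }


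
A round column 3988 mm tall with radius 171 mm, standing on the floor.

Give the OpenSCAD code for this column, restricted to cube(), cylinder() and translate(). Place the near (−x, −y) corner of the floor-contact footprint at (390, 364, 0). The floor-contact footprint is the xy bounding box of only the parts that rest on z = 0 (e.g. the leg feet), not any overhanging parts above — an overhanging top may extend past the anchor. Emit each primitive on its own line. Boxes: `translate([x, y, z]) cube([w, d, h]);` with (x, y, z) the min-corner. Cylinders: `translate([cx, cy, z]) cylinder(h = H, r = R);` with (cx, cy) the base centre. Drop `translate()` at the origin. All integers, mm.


translate([561, 535, 0]) cylinder(h = 3988, r = 171);


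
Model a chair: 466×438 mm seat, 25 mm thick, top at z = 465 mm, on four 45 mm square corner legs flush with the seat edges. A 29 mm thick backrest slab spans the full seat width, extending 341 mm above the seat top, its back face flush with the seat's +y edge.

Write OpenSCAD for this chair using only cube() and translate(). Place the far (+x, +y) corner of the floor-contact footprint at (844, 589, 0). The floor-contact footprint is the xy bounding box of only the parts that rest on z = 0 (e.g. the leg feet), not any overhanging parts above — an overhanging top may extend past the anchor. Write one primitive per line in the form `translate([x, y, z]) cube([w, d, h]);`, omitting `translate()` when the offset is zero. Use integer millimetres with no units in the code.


translate([378, 151, 440]) cube([466, 438, 25]);
translate([378, 151, 0]) cube([45, 45, 440]);
translate([799, 151, 0]) cube([45, 45, 440]);
translate([378, 544, 0]) cube([45, 45, 440]);
translate([799, 544, 0]) cube([45, 45, 440]);
translate([378, 560, 465]) cube([466, 29, 341]);


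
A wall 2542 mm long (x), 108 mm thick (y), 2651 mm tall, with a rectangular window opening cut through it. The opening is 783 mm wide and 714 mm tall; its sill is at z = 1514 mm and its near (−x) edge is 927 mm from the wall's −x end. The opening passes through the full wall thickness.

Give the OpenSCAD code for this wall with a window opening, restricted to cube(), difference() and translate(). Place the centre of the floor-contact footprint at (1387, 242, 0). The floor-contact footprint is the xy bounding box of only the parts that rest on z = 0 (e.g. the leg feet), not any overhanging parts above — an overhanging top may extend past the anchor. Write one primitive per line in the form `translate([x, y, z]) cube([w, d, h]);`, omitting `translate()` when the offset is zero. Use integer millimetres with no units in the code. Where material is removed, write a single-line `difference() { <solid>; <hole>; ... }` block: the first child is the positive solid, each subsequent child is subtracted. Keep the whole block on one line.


difference() { translate([116, 188, 0]) cube([2542, 108, 2651]); translate([1043, 188, 1514]) cube([783, 108, 714]); }


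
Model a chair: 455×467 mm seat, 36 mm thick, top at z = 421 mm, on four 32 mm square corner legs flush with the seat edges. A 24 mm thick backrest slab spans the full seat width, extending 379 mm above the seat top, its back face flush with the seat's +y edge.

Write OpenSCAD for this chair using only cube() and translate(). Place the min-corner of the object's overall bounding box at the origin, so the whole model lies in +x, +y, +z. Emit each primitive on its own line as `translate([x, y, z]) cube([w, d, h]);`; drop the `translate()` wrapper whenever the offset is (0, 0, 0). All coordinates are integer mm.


translate([0, 0, 385]) cube([455, 467, 36]);
cube([32, 32, 385]);
translate([423, 0, 0]) cube([32, 32, 385]);
translate([0, 435, 0]) cube([32, 32, 385]);
translate([423, 435, 0]) cube([32, 32, 385]);
translate([0, 443, 421]) cube([455, 24, 379]);


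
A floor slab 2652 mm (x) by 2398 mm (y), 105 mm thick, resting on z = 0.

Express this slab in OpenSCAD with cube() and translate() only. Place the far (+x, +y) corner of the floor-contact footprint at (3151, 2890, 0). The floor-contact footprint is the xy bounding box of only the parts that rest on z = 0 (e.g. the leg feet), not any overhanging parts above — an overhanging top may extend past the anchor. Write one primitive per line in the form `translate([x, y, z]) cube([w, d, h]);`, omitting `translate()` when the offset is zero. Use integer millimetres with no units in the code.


translate([499, 492, 0]) cube([2652, 2398, 105]);


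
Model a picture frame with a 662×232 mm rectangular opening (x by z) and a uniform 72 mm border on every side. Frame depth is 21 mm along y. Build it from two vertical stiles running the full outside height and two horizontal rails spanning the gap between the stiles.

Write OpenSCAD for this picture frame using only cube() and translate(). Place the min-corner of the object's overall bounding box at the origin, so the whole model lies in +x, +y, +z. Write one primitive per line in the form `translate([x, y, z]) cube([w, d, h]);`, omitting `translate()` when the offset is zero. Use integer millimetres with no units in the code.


cube([72, 21, 376]);
translate([734, 0, 0]) cube([72, 21, 376]);
translate([72, 0, 0]) cube([662, 21, 72]);
translate([72, 0, 304]) cube([662, 21, 72]);


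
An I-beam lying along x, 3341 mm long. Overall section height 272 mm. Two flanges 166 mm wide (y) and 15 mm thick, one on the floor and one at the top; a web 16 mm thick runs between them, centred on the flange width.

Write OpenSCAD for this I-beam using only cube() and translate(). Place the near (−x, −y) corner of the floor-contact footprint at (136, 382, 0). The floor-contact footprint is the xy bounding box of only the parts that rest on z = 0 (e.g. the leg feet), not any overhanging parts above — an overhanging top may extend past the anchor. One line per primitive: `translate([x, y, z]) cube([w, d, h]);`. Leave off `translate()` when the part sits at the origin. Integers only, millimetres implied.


translate([136, 382, 0]) cube([3341, 166, 15]);
translate([136, 457, 15]) cube([3341, 16, 242]);
translate([136, 382, 257]) cube([3341, 166, 15]);


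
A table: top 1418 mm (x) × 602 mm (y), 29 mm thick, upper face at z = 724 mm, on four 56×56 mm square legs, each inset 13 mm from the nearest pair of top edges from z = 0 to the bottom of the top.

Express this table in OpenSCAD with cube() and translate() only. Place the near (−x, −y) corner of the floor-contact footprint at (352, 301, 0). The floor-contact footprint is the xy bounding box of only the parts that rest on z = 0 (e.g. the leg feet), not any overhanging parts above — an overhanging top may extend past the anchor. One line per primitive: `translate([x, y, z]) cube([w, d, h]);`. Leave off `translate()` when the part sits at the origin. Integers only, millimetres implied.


// leg_h = 724 - 29 = 695
translate([339, 288, 695]) cube([1418, 602, 29]);
translate([352, 301, 0]) cube([56, 56, 695]);
translate([1688, 301, 0]) cube([56, 56, 695]);
translate([352, 821, 0]) cube([56, 56, 695]);
translate([1688, 821, 0]) cube([56, 56, 695]);


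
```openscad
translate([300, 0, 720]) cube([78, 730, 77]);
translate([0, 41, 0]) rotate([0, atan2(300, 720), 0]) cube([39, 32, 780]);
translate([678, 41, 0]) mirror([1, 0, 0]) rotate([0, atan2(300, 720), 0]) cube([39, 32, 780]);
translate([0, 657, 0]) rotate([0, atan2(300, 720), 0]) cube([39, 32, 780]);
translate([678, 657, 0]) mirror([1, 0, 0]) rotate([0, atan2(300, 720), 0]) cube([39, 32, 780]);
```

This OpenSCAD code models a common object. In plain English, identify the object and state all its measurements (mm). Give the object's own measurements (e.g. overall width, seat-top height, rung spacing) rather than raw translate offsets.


A sawhorse. A 78×730×77 mm beam (x, y, z) sits on two A-frame leg pairs. Each pair is two raked legs of 39×32 mm section (32 mm along y) splaying symmetrically in x. Each leg rises 720 mm vertically over 300 mm of horizontal reach and is 780 mm long along its own axis. Every leg's outer bottom edge rests on the floor and its outer top edge meets a bottom edge of the beam — the left legs (tilting toward +x) meet the beam's −x bottom edge, the right legs (their mirror images, tilting toward −x) meet its +x bottom edge — so the leg tops tuck under the beam, the beam's underside is 720 mm above the floor, and the feet are 678 mm apart outside-to-outside with the beam centred between them. The two leg pairs are set in 41 mm from either end of the beam.
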